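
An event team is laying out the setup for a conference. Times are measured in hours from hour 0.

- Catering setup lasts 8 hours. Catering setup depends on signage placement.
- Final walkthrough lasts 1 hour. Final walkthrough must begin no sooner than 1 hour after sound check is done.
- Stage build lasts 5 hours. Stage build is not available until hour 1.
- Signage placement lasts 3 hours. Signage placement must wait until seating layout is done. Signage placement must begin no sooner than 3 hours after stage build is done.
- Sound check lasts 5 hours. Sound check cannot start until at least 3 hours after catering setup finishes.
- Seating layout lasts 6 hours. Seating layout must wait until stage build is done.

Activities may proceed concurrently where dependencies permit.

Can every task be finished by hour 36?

After its own release at hour 1, stage build can start at hour 1 and finishes at hour 6.
Seating layout cannot begin until stage build (finishes hour 6). It runs from hour 6 to 6 + 6 = hour 12.
For signage placement: seating layout (finishes hour 12); stage build (finishes hour 6, plus 3-hour gap → hour 9). Taking the maximum gives a start of hour 12, and it finishes at 12 + 3 = hour 15.
Catering setup cannot begin until signage placement (finishes hour 15). It runs from hour 15 to 15 + 8 = hour 23.
After catering setup (finishes hour 23, plus 3-hour gap → hour 26), sound check can start at hour 26 and finishes at hour 31.
After sound check (finishes hour 31, plus 1-hour gap → hour 32), final walkthrough can start at hour 32 and finishes at hour 33.
Every task is finished by hour 33, which is no later than the deadline of 36, so the schedule is feasible.

Yes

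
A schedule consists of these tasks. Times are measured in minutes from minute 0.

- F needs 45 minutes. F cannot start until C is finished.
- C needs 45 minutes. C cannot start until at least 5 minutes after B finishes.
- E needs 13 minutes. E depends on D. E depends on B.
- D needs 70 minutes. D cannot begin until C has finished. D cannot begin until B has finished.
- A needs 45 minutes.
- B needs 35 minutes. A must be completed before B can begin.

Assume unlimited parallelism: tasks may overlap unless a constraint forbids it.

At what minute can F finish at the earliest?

175

Nothing blocks A, so it runs from minute 0 to minute 45.
B waits on A (finishes minute 45), so it starts at minute 45 and finishes at 45 + 35 = minute 80.
C cannot begin until B (finishes minute 80, plus 5-minute gap → minute 85). It runs from minute 85 to 85 + 45 = minute 130.
F cannot begin until C (finishes minute 130). It runs from minute 130 to 130 + 45 = minute 175.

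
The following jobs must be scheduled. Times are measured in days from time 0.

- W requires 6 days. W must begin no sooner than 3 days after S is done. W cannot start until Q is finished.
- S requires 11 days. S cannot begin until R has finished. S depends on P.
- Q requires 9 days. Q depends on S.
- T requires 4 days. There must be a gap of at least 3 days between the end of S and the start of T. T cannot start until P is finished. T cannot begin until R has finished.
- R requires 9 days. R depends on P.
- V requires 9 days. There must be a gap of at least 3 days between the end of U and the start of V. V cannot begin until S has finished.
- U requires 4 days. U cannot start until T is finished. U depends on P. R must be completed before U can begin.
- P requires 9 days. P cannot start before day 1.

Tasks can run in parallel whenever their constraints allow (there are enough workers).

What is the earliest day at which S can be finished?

30

After its own release at day 1, P can start at day 1 and finishes at day 10.
After P (finishes day 10), R can start at day 10 and finishes at day 19.
For S: R (finishes day 19); P (finishes day 10). Taking the maximum gives a start of day 19, and it finishes at 19 + 11 = day 30.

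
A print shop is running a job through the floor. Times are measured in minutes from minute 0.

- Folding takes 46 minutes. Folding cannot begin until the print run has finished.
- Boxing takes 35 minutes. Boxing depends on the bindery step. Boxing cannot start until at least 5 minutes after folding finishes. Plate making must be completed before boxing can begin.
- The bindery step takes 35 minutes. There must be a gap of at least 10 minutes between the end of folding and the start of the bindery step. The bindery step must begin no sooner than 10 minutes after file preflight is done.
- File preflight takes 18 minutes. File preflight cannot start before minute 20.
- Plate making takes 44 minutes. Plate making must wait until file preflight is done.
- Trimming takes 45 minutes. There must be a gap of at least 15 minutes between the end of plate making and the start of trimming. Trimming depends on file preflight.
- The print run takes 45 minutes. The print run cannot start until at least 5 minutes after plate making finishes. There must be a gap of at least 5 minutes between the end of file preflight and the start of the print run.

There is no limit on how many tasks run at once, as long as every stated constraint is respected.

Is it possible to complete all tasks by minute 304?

File preflight cannot begin until its own release at minute 20. It runs from minute 20 to 20 + 18 = minute 38.
After file preflight (finishes minute 38), plate making can start at minute 38 and finishes at minute 82.
Trimming cannot start until plate making (finishes minute 82, plus 15-minute gap → minute 97); file preflight (finishes minute 38). The controlling bound is minute 97, so trimming finishes at 97 + 45 = minute 142.
The print run needs all of plate making (finishes minute 82, plus 5-minute gap → minute 87); file preflight (finishes minute 38, plus 5-minute gap → minute 43). That puts its earliest start at minute 87; it finishes at 87 + 45 = minute 132.
Folding cannot begin until the print run (finishes minute 132). It runs from minute 132 to 132 + 46 = minute 178.
The bindery step cannot start until folding (finishes minute 178, plus 10-minute gap → minute 188); file preflight (finishes minute 38, plus 10-minute gap → minute 48). The controlling bound is minute 188, so the bindery step finishes at 188 + 35 = minute 223.
For boxing: the bindery step (finishes minute 223); folding (finishes minute 178, plus 5-minute gap → minute 183); plate making (finishes minute 82). Taking the maximum gives a start of minute 223, and it finishes at 223 + 35 = minute 258.
Every task is finished by minute 258, which is no later than the deadline of 304, so the schedule is feasible.

Yes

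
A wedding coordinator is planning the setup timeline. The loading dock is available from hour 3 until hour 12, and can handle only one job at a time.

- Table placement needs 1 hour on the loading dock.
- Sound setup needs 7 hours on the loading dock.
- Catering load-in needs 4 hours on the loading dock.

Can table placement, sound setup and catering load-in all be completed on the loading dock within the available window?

The loading dock window is 12 − 3 = 9 hours.
Running back to back, the jobs need 1 + 7 + 4 = 12 hours on the loading dock.
Since 12 > 9, they cannot all fit.

No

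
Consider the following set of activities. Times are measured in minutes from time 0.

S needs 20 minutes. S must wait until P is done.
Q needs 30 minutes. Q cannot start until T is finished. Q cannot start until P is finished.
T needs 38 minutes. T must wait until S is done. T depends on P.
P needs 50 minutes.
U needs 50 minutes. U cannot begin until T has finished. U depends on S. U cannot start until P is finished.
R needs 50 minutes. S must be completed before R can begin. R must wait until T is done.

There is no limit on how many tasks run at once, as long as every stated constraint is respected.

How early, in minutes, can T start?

Nothing blocks P, so it runs from minute 0 to minute 50.
After P (finishes minute 50), S can start at minute 50 and finishes at minute 70.
T waits on S (finishes minute 70); P (finishes minute 50). The latest of these is minute 70, which is the earliest T can start.

70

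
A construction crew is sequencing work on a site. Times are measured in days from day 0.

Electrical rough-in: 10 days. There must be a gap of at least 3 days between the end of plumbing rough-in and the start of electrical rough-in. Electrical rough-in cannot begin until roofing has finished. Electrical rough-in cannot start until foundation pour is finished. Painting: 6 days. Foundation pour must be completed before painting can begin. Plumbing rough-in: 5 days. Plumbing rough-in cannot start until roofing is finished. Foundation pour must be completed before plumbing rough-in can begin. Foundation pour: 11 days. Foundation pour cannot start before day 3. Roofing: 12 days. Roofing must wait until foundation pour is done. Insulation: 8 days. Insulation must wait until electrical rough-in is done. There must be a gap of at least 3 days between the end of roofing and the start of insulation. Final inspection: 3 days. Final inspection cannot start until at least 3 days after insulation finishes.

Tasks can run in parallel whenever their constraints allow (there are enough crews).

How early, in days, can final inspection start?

Foundation pour waits on its own release at day 3, so it starts at day 3 and finishes at 3 + 11 = day 14.
Roofing waits on foundation pour (finishes day 14), so it starts at day 14 and finishes at 14 + 12 = day 26.
Plumbing rough-in has to wait for roofing (finishes day 26); foundation pour (finishes day 14). The latest of these is day 26, so plumbing rough-in runs day 26 to 26 + 5 = day 31.
Electrical rough-in cannot start until plumbing rough-in (finishes day 31, plus 3-day gap → day 34); roofing (finishes day 26); foundation pour (finishes day 14). The controlling bound is day 34, so electrical rough-in finishes at 34 + 10 = day 44.
Insulation cannot start until electrical rough-in (finishes day 44); roofing (finishes day 26, plus 3-day gap → day 29). The controlling bound is day 44, so insulation finishes at 44 + 8 = day 52.
Final inspection waits on insulation (finishes day 52, plus 3-day gap → day 55), so the earliest it can start is day 55.

55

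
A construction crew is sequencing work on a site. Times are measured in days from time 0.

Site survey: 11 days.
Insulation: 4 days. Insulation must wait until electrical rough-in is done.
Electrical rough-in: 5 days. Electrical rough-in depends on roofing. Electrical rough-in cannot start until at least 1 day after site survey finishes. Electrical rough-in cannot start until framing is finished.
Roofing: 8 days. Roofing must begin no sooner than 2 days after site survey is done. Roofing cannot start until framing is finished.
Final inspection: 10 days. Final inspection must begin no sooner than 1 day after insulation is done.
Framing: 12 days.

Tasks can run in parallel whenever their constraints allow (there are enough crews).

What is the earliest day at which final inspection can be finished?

Framing has no prerequisites, so it starts at day 0 and finishes at day 12.
Site survey has no prerequisites, so it starts at day 0 and finishes at day 11.
Roofing cannot start until site survey (finishes day 11, plus 2-day gap → day 13); framing (finishes day 12). The controlling bound is day 13, so roofing finishes at 13 + 8 = day 21.
Electrical rough-in cannot start until roofing (finishes day 21); site survey (finishes day 11, plus 1-day gap → day 12); framing (finishes day 12). The controlling bound is day 21, so electrical rough-in finishes at 21 + 5 = day 26.
After electrical rough-in (finishes day 26), insulation can start at day 26 and finishes at day 30.
Final inspection waits on insulation (finishes day 30, plus 1-day gap → day 31), so it starts at day 31 and finishes at 31 + 10 = day 41.

41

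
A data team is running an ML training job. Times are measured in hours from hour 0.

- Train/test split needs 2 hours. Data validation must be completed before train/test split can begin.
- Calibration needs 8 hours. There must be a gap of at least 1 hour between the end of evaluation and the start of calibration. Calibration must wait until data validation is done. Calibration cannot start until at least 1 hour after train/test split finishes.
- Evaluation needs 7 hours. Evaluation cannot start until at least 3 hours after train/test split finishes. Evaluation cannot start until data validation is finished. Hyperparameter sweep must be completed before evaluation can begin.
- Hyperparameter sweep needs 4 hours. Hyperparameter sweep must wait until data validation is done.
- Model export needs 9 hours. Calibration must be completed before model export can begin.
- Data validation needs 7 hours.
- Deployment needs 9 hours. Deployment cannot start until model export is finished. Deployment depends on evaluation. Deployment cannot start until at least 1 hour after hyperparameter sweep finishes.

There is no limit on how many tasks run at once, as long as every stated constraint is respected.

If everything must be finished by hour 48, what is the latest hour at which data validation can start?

Nothing follows deployment; the deadline of hour 48 is its only limit. It must start by 48 − 9 = hour 39.
Since deployment (must start by hour 39) depends on it, model export must finish by hour 39. Backing off its 9-hour duration gives a latest start of hour 30.
Since model export (must start by hour 30) depends on it, calibration must finish by hour 30. Backing off its 8-hour duration gives a latest start of hour 22.
Evaluation must finish in time for calibration (must start by hour 22, minus 1-hour gap → hour 21); deployment (must start by hour 39). The tightest is hour 21, so evaluation must start by 21 − 7 = hour 14.
Train/test split has several dependents: evaluation (must start by hour 14, minus 3-hour gap → hour 11); calibration (must start by hour 22, minus 1-hour gap → hour 21). The earliest of those limits is hour 11, so train/test split must start by 11 − 2 = hour 9.
Hyperparameter sweep must finish in time for evaluation (must start by hour 14); deployment (must start by hour 39, minus 1-hour gap → hour 38). The tightest is hour 14, so hyperparameter sweep must start by 14 − 4 = hour 10.
Data validation must finish in time for train/test split (must start by hour 9); hyperparameter sweep (must start by hour 10); evaluation (must start by hour 14); calibration (must start by hour 22). The tightest is hour 9, so data validation must start by 9 − 7 = hour 2.

2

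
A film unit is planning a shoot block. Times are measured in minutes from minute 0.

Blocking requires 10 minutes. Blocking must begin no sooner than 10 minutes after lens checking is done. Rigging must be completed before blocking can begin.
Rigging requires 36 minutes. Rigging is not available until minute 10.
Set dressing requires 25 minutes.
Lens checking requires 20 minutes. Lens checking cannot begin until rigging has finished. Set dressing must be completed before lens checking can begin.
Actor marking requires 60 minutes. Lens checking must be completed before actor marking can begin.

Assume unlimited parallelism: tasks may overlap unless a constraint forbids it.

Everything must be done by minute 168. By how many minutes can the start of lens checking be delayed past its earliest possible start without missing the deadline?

42

Set dressing can start immediately at minute 0; it finishes at minute 25.
After its own release at minute 10, rigging can start at minute 10 and finishes at minute 46.
Lens checking cannot start until rigging (finishes minute 46); set dressing (finishes minute 25). The controlling bound is minute 46, so lens checking finishes at 46 + 20 = minute 66.

Working backward from the deadline:
Blocking has no dependents, so it just needs to finish by minute 168. Starting by 168 − 10 = minute 158 achieves that.
To finish by minute 168, actor marking (duration 60) must start no later than minute 108.
Lens checking must finish in time for blocking (must start by minute 158, minus 10-minute gap → minute 148); actor marking (must start by minute 108). The tightest is minute 108, so lens checking must start by 108 − 20 = minute 88.
So lens checking can start as early as minute 46 and as late as minute 88, giving 88 − 46 = 42 minutes of slack.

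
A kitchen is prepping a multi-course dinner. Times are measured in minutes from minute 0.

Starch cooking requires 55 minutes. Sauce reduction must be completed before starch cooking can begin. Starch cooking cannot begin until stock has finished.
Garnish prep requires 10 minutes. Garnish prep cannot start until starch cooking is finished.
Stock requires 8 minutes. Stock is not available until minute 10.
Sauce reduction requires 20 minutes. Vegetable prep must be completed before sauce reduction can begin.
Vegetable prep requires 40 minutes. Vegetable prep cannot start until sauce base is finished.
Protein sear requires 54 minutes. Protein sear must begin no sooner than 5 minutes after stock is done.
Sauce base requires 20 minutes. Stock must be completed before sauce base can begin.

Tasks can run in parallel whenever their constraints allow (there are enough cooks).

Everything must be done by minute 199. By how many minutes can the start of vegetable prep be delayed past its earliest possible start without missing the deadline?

36

Stock waits on its own release at minute 10, so it starts at minute 10 and finishes at 10 + 8 = minute 18.
Sauce base cannot begin until stock (finishes minute 18). It runs from minute 18 to 18 + 20 = minute 38.
After sauce base (finishes minute 38), vegetable prep can start at minute 38 and finishes at minute 78.

Working backward from the deadline:
Nothing follows garnish prep; the deadline of minute 199 is its only limit. It must start by 199 − 10 = minute 189.
Starch cooking has to be done before garnish prep (must start by minute 189). That means finishing by minute 189, i.e. starting by 189 − 55 = minute 134.
Sauce reduction must finish before starch cooking (must start by minute 134). With a 20-minute duration, sauce reduction must start by 134 − 20 = minute 114.
Vegetable prep must finish before sauce reduction (must start by minute 114). With a 40-minute duration, vegetable prep must start by 114 − 40 = minute 74.
So vegetable prep can start as early as minute 38 and as late as minute 74, giving 74 − 38 = 36 minutes of slack.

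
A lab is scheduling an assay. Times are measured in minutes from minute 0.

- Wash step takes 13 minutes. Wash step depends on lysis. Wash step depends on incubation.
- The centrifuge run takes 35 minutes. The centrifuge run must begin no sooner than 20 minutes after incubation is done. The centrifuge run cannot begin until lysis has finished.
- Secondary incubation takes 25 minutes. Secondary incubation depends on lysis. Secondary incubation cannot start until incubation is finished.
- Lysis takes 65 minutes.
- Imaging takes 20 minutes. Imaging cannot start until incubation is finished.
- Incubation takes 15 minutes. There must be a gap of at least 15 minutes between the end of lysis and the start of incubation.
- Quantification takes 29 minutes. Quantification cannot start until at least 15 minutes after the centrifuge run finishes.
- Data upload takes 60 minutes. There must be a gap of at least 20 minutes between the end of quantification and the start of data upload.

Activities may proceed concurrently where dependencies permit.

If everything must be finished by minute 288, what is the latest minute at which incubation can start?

94

Data upload has no dependents, so it just needs to finish by minute 288. Starting by 288 − 60 = minute 228 achieves that.
Quantification feeds into data upload (must start by minute 228, minus 20-minute gap → minute 208); so quantification must finish by minute 208 and therefore start by minute 179.
Since quantification (must start by minute 179, minus 15-minute gap → minute 164) depends on it, the centrifuge run must finish by minute 164. Backing off its 35-minute duration gives a latest start of minute 129.
Wash step has no dependents, so it just needs to finish by minute 288. Starting by 288 − 13 = minute 275 achieves that.
Nothing follows secondary incubation; the deadline of minute 288 is its only limit. It must start by 288 − 25 = minute 263.
Nothing follows imaging; the deadline of minute 288 is its only limit. It must start by 288 − 20 = minute 268.
For incubation: the centrifuge run (must start by minute 129, minus 20-minute gap → minute 109); wash step (must start by minute 275); secondary incubation (must start by minute 263); imaging (must start by minute 268). The most restrictive is minute 109; with a 15-minute duration, incubation must start by minute 94.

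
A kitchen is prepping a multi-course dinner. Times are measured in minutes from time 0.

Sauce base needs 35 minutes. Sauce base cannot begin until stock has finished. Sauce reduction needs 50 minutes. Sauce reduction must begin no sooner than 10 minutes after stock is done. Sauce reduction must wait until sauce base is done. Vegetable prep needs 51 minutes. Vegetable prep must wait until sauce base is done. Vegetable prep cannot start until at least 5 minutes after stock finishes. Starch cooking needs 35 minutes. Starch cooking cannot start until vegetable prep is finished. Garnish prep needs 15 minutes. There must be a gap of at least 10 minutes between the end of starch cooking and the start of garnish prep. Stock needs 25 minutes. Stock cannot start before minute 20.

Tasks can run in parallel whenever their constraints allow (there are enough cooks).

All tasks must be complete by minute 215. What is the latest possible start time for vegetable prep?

Garnish prep must finish by minute 215; it takes 15 minutes, so it must start by 215 − 15 = minute 200.
Starch cooking feeds into garnish prep (must start by minute 200, minus 10-minute gap → minute 190); so starch cooking must finish by minute 190 and therefore start by minute 155.
Vegetable prep has to be done before starch cooking (must start by minute 155). That means finishing by minute 155, i.e. starting by 155 − 51 = minute 104.

104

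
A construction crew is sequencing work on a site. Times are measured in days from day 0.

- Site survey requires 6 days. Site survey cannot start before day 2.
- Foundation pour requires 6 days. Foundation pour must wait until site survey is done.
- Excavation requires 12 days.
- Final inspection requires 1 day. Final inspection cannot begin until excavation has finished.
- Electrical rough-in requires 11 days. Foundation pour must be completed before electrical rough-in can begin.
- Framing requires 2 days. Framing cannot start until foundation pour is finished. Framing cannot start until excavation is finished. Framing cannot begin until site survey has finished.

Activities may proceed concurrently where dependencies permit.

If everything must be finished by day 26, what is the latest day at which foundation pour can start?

Framing has no dependents, so it just needs to finish by day 26. Starting by 26 − 2 = day 24 achieves that.
Electrical rough-in must finish by day 26; it takes 11 days, so it must start by 26 − 11 = day 15.
Foundation pour must finish in time for framing (must start by day 24); electrical rough-in (must start by day 15). The tightest is day 15, so foundation pour must start by 15 − 6 = day 9.

9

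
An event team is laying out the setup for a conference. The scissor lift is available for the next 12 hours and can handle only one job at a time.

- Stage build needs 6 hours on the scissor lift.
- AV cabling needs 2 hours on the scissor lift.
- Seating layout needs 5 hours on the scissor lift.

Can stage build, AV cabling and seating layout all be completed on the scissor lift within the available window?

No

Running back to back, the jobs need 6 + 2 + 5 = 13 hours on the scissor lift.
Since 13 > 12, they cannot all fit.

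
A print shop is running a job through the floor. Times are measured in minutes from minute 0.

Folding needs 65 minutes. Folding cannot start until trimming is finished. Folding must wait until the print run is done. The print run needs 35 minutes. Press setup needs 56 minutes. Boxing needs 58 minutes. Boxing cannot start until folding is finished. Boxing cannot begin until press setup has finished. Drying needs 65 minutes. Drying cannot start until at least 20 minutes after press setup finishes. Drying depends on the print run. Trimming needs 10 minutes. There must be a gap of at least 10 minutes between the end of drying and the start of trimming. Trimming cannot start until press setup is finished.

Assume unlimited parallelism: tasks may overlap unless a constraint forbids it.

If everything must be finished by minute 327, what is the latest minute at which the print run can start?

Boxing has no dependents, so it just needs to finish by minute 327. Starting by 327 − 58 = minute 269 achieves that.
Since boxing (must start by minute 269) depends on it, folding must finish by minute 269. Backing off its 65-minute duration gives a latest start of minute 204.
Trimming has to be done before folding (must start by minute 204). That means finishing by minute 204, i.e. starting by 204 − 10 = minute 194.
Drying feeds into trimming (must start by minute 194, minus 10-minute gap → minute 184); so drying must finish by minute 184 and therefore start by minute 119.
The print run feeds drying (must start by minute 119); folding (must start by minute 204). Taking the minimum, the print run must finish by minute 119 and start by 119 − 35 = minute 84.

84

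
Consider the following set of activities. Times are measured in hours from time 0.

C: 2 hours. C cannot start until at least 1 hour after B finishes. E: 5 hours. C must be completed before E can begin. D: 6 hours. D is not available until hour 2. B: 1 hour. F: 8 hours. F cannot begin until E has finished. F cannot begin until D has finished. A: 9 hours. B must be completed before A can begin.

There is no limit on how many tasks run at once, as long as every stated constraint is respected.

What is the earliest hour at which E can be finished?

B has no prerequisites, so it starts at hour 0 and finishes at hour 1.
C waits on B (finishes hour 1, plus 1-hour gap → hour 2), so it starts at hour 2 and finishes at 2 + 2 = hour 4.
After C (finishes hour 4), E can start at hour 4 and finishes at hour 9.

9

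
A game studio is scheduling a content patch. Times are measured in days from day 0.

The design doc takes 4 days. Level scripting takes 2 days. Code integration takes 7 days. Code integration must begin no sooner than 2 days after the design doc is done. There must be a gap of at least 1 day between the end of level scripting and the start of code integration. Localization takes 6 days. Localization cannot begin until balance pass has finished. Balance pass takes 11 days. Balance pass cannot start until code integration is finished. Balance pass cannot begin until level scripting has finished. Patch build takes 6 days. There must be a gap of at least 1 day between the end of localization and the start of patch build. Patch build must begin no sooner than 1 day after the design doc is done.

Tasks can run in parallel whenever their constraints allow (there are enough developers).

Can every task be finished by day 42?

Yes

Nothing blocks level scripting, so it runs from day 0 to day 2.
Nothing blocks the design doc, so it runs from day 0 to day 4.
Code integration cannot start until the design doc (finishes day 4, plus 2-day gap → day 6); level scripting (finishes day 2, plus 1-day gap → day 3). The controlling bound is day 6, so code integration finishes at 6 + 7 = day 13.
Balance pass has to wait for code integration (finishes day 13); level scripting (finishes day 2). The latest of these is day 13, so balance pass runs day 13 to 13 + 11 = day 24.
Localization cannot begin until balance pass (finishes day 24). It runs from day 24 to 24 + 6 = day 30.
Patch build cannot start until localization (finishes day 30, plus 1-day gap → day 31); the design doc (finishes day 4, plus 1-day gap → day 5). The controlling bound is day 31, so patch build finishes at 31 + 6 = day 37.
Every task is finished by day 37, which is no later than the deadline of 42, so the schedule is feasible.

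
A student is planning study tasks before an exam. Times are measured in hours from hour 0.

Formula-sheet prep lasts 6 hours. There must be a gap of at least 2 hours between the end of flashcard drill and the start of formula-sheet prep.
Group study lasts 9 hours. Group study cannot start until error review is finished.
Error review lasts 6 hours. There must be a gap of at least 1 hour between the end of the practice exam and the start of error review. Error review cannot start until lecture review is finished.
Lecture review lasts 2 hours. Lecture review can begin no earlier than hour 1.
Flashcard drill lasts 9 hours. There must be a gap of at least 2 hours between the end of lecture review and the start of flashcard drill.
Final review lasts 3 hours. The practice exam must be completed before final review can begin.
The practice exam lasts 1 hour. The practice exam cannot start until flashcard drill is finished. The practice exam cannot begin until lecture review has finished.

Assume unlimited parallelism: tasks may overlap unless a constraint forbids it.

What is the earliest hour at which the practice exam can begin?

14

Lecture review waits on its own release at hour 1, so it starts at hour 1 and finishes at 1 + 2 = hour 3.
Flashcard drill waits on lecture review (finishes hour 3, plus 2-hour gap → hour 5), so it starts at hour 5 and finishes at 5 + 9 = hour 14.
The practice exam waits on flashcard drill (finishes hour 14); lecture review (finishes hour 3). The latest of these is hour 14, which is the earliest the practice exam can start.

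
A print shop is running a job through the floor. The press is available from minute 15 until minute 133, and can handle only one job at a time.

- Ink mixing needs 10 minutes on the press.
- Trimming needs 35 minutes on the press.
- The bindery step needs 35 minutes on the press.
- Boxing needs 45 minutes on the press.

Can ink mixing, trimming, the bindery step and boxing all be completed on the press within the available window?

No

The press window is 133 − 15 = 118 minutes.
Running back to back, the jobs need 10 + 35 + 35 + 45 = 125 minutes on the press.
Since 125 > 118, they cannot all fit.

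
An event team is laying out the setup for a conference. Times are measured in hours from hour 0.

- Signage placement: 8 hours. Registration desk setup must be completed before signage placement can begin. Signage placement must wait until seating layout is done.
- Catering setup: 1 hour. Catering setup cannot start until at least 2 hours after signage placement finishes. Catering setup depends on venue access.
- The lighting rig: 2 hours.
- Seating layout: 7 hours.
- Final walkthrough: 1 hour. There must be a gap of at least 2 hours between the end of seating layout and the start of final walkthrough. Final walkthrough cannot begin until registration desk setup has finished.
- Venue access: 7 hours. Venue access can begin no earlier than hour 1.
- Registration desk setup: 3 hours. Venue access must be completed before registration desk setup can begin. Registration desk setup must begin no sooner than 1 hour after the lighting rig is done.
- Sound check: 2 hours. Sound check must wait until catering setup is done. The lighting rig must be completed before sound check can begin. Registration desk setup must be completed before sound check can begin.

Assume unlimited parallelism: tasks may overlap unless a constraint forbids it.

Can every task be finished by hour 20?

Nothing blocks seating layout, so it runs from hour 0 to hour 7.
The lighting rig has no prerequisites, so it starts at hour 0 and finishes at hour 2.
Venue access waits on its own release at hour 1, so it starts at hour 1 and finishes at 1 + 7 = hour 8.
Registration desk setup has to wait for venue access (finishes hour 8); the lighting rig (finishes hour 2, plus 1-hour gap → hour 3). The latest of these is hour 8, so registration desk setup runs hour 8 to 8 + 3 = hour 11.
Final walkthrough needs all of seating layout (finishes hour 7, plus 2-hour gap → hour 9); registration desk setup (finishes hour 11). That puts its earliest start at hour 11; it finishes at 11 + 1 = hour 12.
Signage placement cannot start until registration desk setup (finishes hour 11); seating layout (finishes hour 7). The controlling bound is hour 11, so signage placement finishes at 11 + 8 = hour 19.
Catering setup cannot start until signage placement (finishes hour 19, plus 2-hour gap → hour 21); venue access (finishes hour 8). The controlling bound is hour 21, so catering setup finishes at 21 + 1 = hour 22.
Sound check needs all of catering setup (finishes hour 22); the lighting rig (finishes hour 2); registration desk setup (finishes hour 11). That puts its earliest start at hour 22; it finishes at 22 + 2 = hour 24.
The earliest everything can be done is hour 24, which is after the deadline of 20, so it is not possible.

No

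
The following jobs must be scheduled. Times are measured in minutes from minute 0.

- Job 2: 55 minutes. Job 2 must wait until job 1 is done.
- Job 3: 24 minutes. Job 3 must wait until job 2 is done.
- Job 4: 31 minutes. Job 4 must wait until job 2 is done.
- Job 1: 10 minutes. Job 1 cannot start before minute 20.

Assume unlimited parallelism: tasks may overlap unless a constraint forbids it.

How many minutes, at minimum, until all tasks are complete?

116

Job 1 waits on its own release at minute 20, so it starts at minute 20 and finishes at 20 + 10 = minute 30.
Job 2 cannot begin until job 1 (finishes minute 30). It runs from minute 30 to 30 + 55 = minute 85.
After job 2 (finishes minute 85), job 4 can start at minute 85 and finishes at minute 116.
Job 3 cannot begin until job 2 (finishes minute 85). It runs from minute 85 to 85 + 24 = minute 109.
All tasks are finished once the last one completes. Finish times: Job 1 at 30, Job 2 at 85, Job 3 at 109, Job 4 at 116. The latest is minute 116.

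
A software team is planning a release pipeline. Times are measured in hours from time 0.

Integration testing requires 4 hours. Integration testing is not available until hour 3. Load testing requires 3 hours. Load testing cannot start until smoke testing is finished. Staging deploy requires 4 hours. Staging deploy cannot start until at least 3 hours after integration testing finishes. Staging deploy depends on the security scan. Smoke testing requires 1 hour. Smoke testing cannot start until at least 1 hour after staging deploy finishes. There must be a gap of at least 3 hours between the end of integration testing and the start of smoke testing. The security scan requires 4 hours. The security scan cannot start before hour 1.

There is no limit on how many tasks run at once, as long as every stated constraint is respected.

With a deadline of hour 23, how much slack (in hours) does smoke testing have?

4

After its own release at hour 1, the security scan can start at hour 1 and finishes at hour 5.
Integration testing cannot begin until its own release at hour 3. It runs from hour 3 to 3 + 4 = hour 7.
For staging deploy: integration testing (finishes hour 7, plus 3-hour gap → hour 10); the security scan (finishes hour 5). Taking the maximum gives a start of hour 10, and it finishes at 10 + 4 = hour 14.
For smoke testing: staging deploy (finishes hour 14, plus 1-hour gap → hour 15); integration testing (finishes hour 7, plus 3-hour gap → hour 10). Taking the maximum gives a start of hour 15, and it finishes at 15 + 1 = hour 16.

Working backward from the deadline:
Load testing has no dependents, so it just needs to finish by hour 23. Starting by 23 − 3 = hour 20 achieves that.
Smoke testing feeds into load testing (must start by hour 20); so smoke testing must finish by hour 20 and therefore start by hour 19.
So smoke testing can start as early as hour 15 and as late as hour 19, giving 19 − 15 = 4 hours of slack.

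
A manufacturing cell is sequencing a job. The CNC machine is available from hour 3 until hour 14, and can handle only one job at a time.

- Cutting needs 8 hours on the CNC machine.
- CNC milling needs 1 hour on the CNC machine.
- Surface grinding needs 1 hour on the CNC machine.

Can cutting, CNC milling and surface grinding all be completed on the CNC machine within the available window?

The CNC machine window is 14 − 3 = 11 hours.
Running back to back, the jobs need 8 + 1 + 1 = 10 hours on the CNC machine.
Since 10 ≤ 11, they fit within the window.

Yes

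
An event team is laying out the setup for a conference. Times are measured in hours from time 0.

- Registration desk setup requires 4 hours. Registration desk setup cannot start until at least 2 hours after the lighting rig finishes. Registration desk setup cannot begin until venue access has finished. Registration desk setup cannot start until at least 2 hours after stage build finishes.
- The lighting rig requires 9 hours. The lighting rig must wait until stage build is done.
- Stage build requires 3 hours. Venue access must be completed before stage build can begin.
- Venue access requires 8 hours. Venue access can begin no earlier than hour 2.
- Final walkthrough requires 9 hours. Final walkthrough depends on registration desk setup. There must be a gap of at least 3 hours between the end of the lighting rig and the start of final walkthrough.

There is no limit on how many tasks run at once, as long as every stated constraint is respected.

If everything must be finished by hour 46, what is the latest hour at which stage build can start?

19

Nothing follows final walkthrough; the deadline of hour 46 is its only limit. It must start by 46 − 9 = hour 37.
Registration desk setup feeds into final walkthrough (must start by hour 37); so registration desk setup must finish by hour 37 and therefore start by hour 33.
For the lighting rig: registration desk setup (must start by hour 33, minus 2-hour gap → hour 31); final walkthrough (must start by hour 37, minus 3-hour gap → hour 34). The most restrictive is hour 31; with a 9-hour duration, the lighting rig must start by hour 22.
Stage build feeds the lighting rig (must start by hour 22); registration desk setup (must start by hour 33, minus 2-hour gap → hour 31). Taking the minimum, stage build must finish by hour 22 and start by 22 − 3 = hour 19.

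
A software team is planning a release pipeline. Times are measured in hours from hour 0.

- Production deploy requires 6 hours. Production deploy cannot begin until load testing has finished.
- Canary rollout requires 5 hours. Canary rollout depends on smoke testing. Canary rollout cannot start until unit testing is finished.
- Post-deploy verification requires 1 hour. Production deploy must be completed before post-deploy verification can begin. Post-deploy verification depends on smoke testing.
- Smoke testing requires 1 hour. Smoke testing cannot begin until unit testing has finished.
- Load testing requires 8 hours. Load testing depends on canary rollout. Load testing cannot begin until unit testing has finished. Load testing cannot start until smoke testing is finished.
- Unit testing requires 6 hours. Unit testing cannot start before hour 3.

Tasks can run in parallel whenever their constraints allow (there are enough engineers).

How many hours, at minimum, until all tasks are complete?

30

Unit testing waits on its own release at hour 3, so it starts at hour 3 and finishes at 3 + 6 = hour 9.
Smoke testing cannot begin until unit testing (finishes hour 9). It runs from hour 9 to 9 + 1 = hour 10.
For canary rollout: smoke testing (finishes hour 10); unit testing (finishes hour 9). Taking the maximum gives a start of hour 10, and it finishes at 10 + 5 = hour 15.
For load testing: canary rollout (finishes hour 15); unit testing (finishes hour 9); smoke testing (finishes hour 10). Taking the maximum gives a start of hour 15, and it finishes at 15 + 8 = hour 23.
After load testing (finishes hour 23), production deploy can start at hour 23 and finishes at hour 29.
Post-deploy verification needs all of production deploy (finishes hour 29); smoke testing (finishes hour 10). That puts its earliest start at hour 29; it finishes at 29 + 1 = hour 30.
All tasks are finished once the last one completes. Finish times: Unit testing at 9, Smoke testing at 10, Canary rollout at 15, Load testing at 23, Production deploy at 29, Post-deploy verification at 30. The latest is hour 30.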